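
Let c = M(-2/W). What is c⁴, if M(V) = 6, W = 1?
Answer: 1296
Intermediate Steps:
c = 6
c⁴ = 6⁴ = 1296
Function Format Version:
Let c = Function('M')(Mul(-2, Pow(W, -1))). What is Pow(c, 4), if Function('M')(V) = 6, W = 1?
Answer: 1296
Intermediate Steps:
c = 6
Pow(c, 4) = Pow(6, 4) = 1296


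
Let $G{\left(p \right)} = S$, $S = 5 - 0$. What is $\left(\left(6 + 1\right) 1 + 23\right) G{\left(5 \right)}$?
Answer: $150$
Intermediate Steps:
$S = 5$ ($S = 5 + 0 = 5$)
$G{\left(p \right)} = 5$
$\left(\left(6 + 1\right) 1 + 23\right) G{\left(5 \right)} = \left(\left(6 + 1\right) 1 + 23\right) 5 = \left(7 \cdot 1 + 23\right) 5 = \left(7 + 23\right) 5 = 30 \cdot 5 = 150$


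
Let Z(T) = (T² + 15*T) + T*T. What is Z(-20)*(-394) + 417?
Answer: -196583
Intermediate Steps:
Z(T) = 2*T² + 15*T (Z(T) = (T² + 15*T) + T² = 2*T² + 15*T)
Z(-20)*(-394) + 417 = -20*(15 + 2*(-20))*(-394) + 417 = -20*(15 - 40)*(-394) + 417 = -20*(-25)*(-394) + 417 = 500*(-394) + 417 = -197000 + 417 = -196583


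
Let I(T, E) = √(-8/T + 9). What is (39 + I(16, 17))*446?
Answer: 17394 + 223*√34 ≈ 18694.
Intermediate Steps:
I(T, E) = √(9 - 8/T)
(39 + I(16, 17))*446 = (39 + √(9 - 8/16))*446 = (39 + √(9 - 8*1/16))*446 = (39 + √(9 - ½))*446 = (39 + √(17/2))*446 = (39 + √34/2)*446 = 17394 + 223*√34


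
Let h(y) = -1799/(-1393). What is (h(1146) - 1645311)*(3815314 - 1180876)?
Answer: -862558817172816/199 ≈ -4.3345e+12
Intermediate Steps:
h(y) = 257/199 (h(y) = -1799*(-1/1393) = 257/199)
(h(1146) - 1645311)*(3815314 - 1180876) = (257/199 - 1645311)*(3815314 - 1180876) = -327416632/199*2634438 = -862558817172816/199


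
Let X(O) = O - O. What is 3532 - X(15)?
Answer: 3532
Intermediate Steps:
X(O) = 0
3532 - X(15) = 3532 - 1*0 = 3532 + 0 = 3532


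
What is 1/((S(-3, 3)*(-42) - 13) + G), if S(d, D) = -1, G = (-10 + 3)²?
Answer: 1/78 ≈ 0.012821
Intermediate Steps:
G = 49 (G = (-7)² = 49)
1/((S(-3, 3)*(-42) - 13) + G) = 1/((-1*(-42) - 13) + 49) = 1/((42 - 13) + 49) = 1/(29 + 49) = 1/78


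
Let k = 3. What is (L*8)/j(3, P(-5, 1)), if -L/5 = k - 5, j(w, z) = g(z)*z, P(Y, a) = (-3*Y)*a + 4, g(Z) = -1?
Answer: -80/19 ≈ -4.2105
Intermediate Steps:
P(Y, a) = 4 - 3*Y*a (P(Y, a) = -3*Y*a + 4 = 4 - 3*Y*a)
j(w, z) = -z
L = 10 (L = -5*(3 - 5) = -5*(-2) = 10)
(L*8)/j(3, P(-5, 1)) = (10*8)/((-(4 - 3*(-5)*1))) = 80/((-(4 + 15))) = 80/((-1*19)) = 80/(-19) = 80*(-1/19) = -80/19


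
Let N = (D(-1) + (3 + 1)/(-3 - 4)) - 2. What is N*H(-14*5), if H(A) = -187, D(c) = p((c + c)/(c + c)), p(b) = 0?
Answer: 3366/7 ≈ 480.86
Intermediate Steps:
D(c) = 0
N = -18/7 (N = (0 + (3 + 1)/(-3 - 4)) - 2 = (0 + 4/(-7)) - 2 = (0 + 4*(-1/7)) - 2 = (0 - 4/7) - 2 = -4/7 - 2 = -18/7 ≈ -2.5714)
N*H(-14*5) = -18/7*(-187) = 3366/7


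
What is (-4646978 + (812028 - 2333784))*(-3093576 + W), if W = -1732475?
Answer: 29770624889434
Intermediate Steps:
(-4646978 + (812028 - 2333784))*(-3093576 + W) = (-4646978 + (812028 - 2333784))*(-3093576 - 1732475) = (-4646978 - 1521756)*(-4826051) = -6168734*(-4826051) = 29770624889434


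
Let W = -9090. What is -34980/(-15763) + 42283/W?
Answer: -31685339/13025970 ≈ -2.4325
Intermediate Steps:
-34980/(-15763) + 42283/W = -34980/(-15763) + 42283/(-9090) = -34980*(-1/15763) + 42283*(-1/9090) = 3180/1433 - 42283/9090 = -31685339/13025970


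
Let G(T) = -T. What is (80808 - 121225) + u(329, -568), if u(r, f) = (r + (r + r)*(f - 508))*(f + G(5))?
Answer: 405459650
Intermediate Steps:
u(r, f) = (-5 + f)*(r + 2*r*(-508 + f)) (u(r, f) = (r + (r + r)*(f - 508))*(f - 1*5) = (r + (2*r)*(-508 + f))*(f - 5) = (r + 2*r*(-508 + f))*(-5 + f) = (-5 + f)*(r + 2*r*(-508 + f)))
(80808 - 121225) + u(329, -568) = (80808 - 121225) + 329*(5075 - 1025*(-568) + 2*(-568)²) = -40417 + 329*(5075 + 582200 + 2*322624) = -40417 + 329*(5075 + 582200 + 645248) = -40417 + 329*1232523 = -40417 + 405500067 = 405459650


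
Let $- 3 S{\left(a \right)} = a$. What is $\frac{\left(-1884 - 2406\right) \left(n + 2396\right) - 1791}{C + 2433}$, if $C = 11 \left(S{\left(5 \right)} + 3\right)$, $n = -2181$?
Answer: $- \frac{2772423}{7343} \approx -377.56$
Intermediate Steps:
$S{\left(a \right)} = - \frac{a}{3}$
$C = \frac{44}{3}$ ($C = 11 \left(\left(- \frac{1}{3}\right) 5 + 3\right) = 11 \left(- \frac{5}{3} + 3\right) = 11 \cdot \frac{4}{3} = \frac{44}{3} \approx 14.667$)
$\frac{\left(-1884 - 2406\right) \left(n + 2396\right) - 1791}{C + 2433} = \frac{\left(-1884 - 2406\right) \left(-2181 + 2396\right) - 1791}{\frac{44}{3} + 2433} = \frac{\left(-4290\right) 215 - 1791}{\frac{7343}{3}} = \left(-922350 - 1791\right) \frac{3}{7343} = \left(-924141\right) \frac{3}{7343} = - \frac{2772423}{7343}$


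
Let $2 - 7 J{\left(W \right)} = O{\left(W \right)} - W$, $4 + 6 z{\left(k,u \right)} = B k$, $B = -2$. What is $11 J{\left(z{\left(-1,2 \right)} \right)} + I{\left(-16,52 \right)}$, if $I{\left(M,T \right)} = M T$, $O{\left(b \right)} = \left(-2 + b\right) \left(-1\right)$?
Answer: $- \frac{17494}{21} \approx -833.05$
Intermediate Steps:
$O{\left(b \right)} = 2 - b$
$z{\left(k,u \right)} = - \frac{2}{3} - \frac{k}{3}$ ($z{\left(k,u \right)} = - \frac{2}{3} + \frac{\left(-2\right) k}{6} = - \frac{2}{3} - \frac{k}{3}$)
$J{\left(W \right)} = \frac{2 W}{7}$ ($J{\left(W \right)} = \frac{2}{7} - \frac{\left(2 - W\right) - W}{7} = \frac{2}{7} - \frac{2 - 2 W}{7} = \frac{2}{7} + \left(- \frac{2}{7} + \frac{2 W}{7}\right) = \frac{2 W}{7}$)
$11 J{\left(z{\left(-1,2 \right)} \right)} + I{\left(-16,52 \right)} = 11 \frac{2 \left(- \frac{2}{3} - - \frac{1}{3}\right)}{7} - 832 = 11 \frac{2 \left(- \frac{2}{3} + \frac{1}{3}\right)}{7} - 832 = 11 \cdot \frac{2}{7} \left(- \frac{1}{3}\right) - 832 = 11 \left(- \frac{2}{21}\right) - 832 = - \frac{22}{21} - 832 = - \frac{17494}{21}$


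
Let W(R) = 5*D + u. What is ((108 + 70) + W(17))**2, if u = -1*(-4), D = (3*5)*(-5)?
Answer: 37249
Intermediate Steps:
D = -75 (D = 15*(-5) = -75)
u = 4
W(R) = -371 (W(R) = 5*(-75) + 4 = -375 + 4 = -371)
((108 + 70) + W(17))**2 = ((108 + 70) - 371)**2 = (178 - 371)**2 = (-193)**2 = 37249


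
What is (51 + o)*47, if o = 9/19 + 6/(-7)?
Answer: 316404/133 ≈ 2379.0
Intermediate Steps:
o = -51/133 (o = 9*(1/19) + 6*(-⅐) = 9/19 - 6/7 = -51/133 ≈ -0.38346)
(51 + o)*47 = (51 - 51/133)*47 = (6732/133)*47 = 316404/133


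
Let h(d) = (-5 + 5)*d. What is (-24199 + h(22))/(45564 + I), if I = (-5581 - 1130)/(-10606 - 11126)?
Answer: -175297556/330067853 ≈ -0.53110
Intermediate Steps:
I = 2237/7244 (I = -6711/(-21732) = -6711*(-1/21732) = 2237/7244 ≈ 0.30881)
h(d) = 0 (h(d) = 0*d = 0)
(-24199 + h(22))/(45564 + I) = (-24199 + 0)/(45564 + 2237/7244) = -24199/330067853/7244 = -24199*7244/330067853 = -175297556/330067853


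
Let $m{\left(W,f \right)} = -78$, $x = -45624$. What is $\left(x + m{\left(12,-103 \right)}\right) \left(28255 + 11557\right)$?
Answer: $-1819488024$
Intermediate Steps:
$\left(x + m{\left(12,-103 \right)}\right) \left(28255 + 11557\right) = \left(-45624 - 78\right) \left(28255 + 11557\right) = \left(-45702\right) 39812 = -1819488024$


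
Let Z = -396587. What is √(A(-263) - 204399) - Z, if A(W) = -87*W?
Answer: 396587 + I*√181518 ≈ 3.9659e+5 + 426.05*I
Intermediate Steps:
√(A(-263) - 204399) - Z = √(-87*(-263) - 204399) - 1*(-396587) = √(22881 - 204399) + 396587 = √(-181518) + 396587 = I*√181518 + 396587 = 396587 + I*√181518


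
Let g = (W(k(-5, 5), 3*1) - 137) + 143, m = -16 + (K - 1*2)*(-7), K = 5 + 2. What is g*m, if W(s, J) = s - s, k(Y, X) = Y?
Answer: -306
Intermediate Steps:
K = 7
W(s, J) = 0
m = -51 (m = -16 + (7 - 1*2)*(-7) = -16 + (7 - 2)*(-7) = -16 + 5*(-7) = -16 - 35 = -51)
g = 6 (g = (0 - 137) + 143 = -137 + 143 = 6)
g*m = 6*(-51) = -306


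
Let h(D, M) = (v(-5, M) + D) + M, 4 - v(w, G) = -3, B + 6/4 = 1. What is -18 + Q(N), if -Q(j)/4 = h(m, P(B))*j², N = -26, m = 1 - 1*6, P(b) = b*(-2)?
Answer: -8130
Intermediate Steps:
B = -½ (B = -3/2 + 1 = -½ ≈ -0.50000)
v(w, G) = 7 (v(w, G) = 4 - 1*(-3) = 4 + 3 = 7)
P(b) = -2*b
m = -5 (m = 1 - 6 = -5)
h(D, M) = 7 + D + M (h(D, M) = (7 + D) + M = 7 + D + M)
Q(j) = -12*j² (Q(j) = -4*(7 - 5 - 2*(-½))*j² = -4*(7 - 5 + 1)*j² = -12*j²)
-18 + Q(N) = -18 - 12*(-26)² = -18 - 12*676 = -18 - 8112 = -8130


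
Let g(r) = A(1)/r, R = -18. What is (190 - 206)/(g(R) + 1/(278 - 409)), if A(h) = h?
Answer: 37728/149 ≈ 253.21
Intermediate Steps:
g(r) = 1/r
(190 - 206)/(g(R) + 1/(278 - 409)) = (190 - 206)/(1/(-18) + 1/(278 - 409)) = -16/(-1/18 + 1/(-131)) = -16/(-1/18 - 1/131) = -16/(-149/2358) = -16*(-2358/149) = 37728/149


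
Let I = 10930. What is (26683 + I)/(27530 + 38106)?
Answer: 37613/65636 ≈ 0.57305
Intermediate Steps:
(26683 + I)/(27530 + 38106) = (26683 + 10930)/(27530 + 38106) = 37613/65636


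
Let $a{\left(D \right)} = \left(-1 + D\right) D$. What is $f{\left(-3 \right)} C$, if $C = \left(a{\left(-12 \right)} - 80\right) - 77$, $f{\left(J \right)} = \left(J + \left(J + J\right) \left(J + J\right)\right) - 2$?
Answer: $-31$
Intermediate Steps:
$a{\left(D \right)} = D \left(-1 + D\right)$
$f{\left(J \right)} = -2 + J + 4 J^{2}$ ($f{\left(J \right)} = \left(J + 2 J 2 J\right) - 2 = \left(J + 4 J^{2}\right) - 2 = -2 + J + 4 J^{2}$)
$C = -1$ ($C = \left(- 12 \left(-1 - 12\right) - 80\right) - 77 = \left(\left(-12\right) \left(-13\right) - 80\right) - 77 = \left(156 - 80\right) - 77 = 76 - 77 = -1$)
$f{\left(-3 \right)} C = \left(-2 - 3 + 4 \left(-3\right)^{2}\right) \left(-1\right) = \left(-2 - 3 + 4 \cdot 9\right) \left(-1\right) = \left(-2 - 3 + 36\right) \left(-1\right) = 31 \left(-1\right) = -31$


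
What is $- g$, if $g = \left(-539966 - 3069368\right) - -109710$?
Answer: $3499624$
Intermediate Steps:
$g = -3499624$ ($g = -3609334 + 109710 = -3499624$)
$- g = \left(-1\right) \left(-3499624\right) = 3499624$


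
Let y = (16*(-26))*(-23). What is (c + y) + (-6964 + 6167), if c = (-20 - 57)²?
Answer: 14700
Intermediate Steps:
c = 5929 (c = (-77)² = 5929)
y = 9568 (y = -416*(-23) = 9568)
(c + y) + (-6964 + 6167) = (5929 + 9568) + (-6964 + 6167) = 15497 - 797 = 14700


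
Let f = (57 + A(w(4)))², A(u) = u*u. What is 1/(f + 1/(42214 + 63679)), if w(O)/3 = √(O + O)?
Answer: 105893/1762165414 ≈ 6.0093e-5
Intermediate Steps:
w(O) = 3*√2*√O (w(O) = 3*√(O + O) = 3*√(2*O) = 3*(√2*√O) = 3*√2*√O)
A(u) = u²
f = 16641 (f = (57 + (3*√2*√4)²)² = (57 + (3*√2*2)²)² = (57 + (6*√2)²)² = (57 + 72)² = 129² = 16641)
1/(f + 1/(42214 + 63679)) = 1/(16641 + 1/(42214 + 63679)) = 1/(16641 + 1/105893) = 1/(1762165414/105893) = 105893/1762165414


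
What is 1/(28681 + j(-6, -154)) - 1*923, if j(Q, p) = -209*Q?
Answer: -27630004/29935 ≈ -923.00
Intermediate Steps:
1/(28681 + j(-6, -154)) - 1*923 = 1/(28681 - 209*(-6)) - 1*923 = 1/(28681 + 1254) - 923 = 1/29935 - 923 = -27630004/29935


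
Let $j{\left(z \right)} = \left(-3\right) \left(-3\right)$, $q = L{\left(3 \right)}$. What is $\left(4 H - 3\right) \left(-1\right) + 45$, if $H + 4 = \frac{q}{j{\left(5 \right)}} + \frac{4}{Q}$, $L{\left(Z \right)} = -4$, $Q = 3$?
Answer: $\frac{544}{9} \approx 60.444$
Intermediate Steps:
$q = -4$
$j{\left(z \right)} = 9$
$H = - \frac{28}{9}$ ($H = -4 + \left(- \frac{4}{9} + \frac{4}{3}\right) = -4 + \frac{8}{9} = - \frac{28}{9} \approx -3.1111$)
$\left(4 H - 3\right) \left(-1\right) + 45 = \left(4 \left(- \frac{28}{9}\right) - 3\right) \left(-1\right) + 45 = \left(- \frac{112}{9} - 3\right) \left(-1\right) + 45 = \left(- \frac{139}{9}\right) \left(-1\right) + 45 = \frac{139}{9} + 45 = \frac{544}{9}$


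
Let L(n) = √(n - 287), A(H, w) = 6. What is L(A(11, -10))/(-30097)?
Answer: -I*√281/30097 ≈ -0.00055697*I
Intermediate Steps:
L(n) = √(-287 + n)
L(A(11, -10))/(-30097) = √(-287 + 6)/(-30097) = √(-281)*(-1/30097) = (I*√281)*(-1/30097) = -I*√281/30097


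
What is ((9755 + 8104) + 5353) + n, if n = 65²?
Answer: 27437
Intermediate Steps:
n = 4225
((9755 + 8104) + 5353) + n = ((9755 + 8104) + 5353) + 4225 = (17859 + 5353) + 4225 = 23212 + 4225 = 27437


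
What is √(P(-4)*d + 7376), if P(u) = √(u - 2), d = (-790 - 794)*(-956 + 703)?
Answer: 4*√(461 + 25047*I*√6) ≈ 703.22 + 697.96*I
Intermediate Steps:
d = 400752 (d = -1584*(-253) = 400752)
P(u) = √(-2 + u)
√(P(-4)*d + 7376) = √(√(-2 - 4)*400752 + 7376) = √(√(-6)*400752 + 7376) = √((I*√6)*400752 + 7376) = √(400752*I*√6 + 7376) = √(7376 + 400752*I*√6)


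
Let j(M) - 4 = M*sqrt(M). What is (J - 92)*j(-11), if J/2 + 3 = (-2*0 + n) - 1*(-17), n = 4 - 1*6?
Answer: -272 + 748*I*sqrt(11) ≈ -272.0 + 2480.8*I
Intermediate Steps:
n = -2 (n = 4 - 6 = -2)
j(M) = 4 + M**(3/2) (j(M) = 4 + M*sqrt(M) = 4 + M**(3/2))
J = 24 (J = -6 + 2*((-2*0 - 2) - 1*(-17)) = -6 + 2*((0 - 2) + 17) = -6 + 2*(-2 + 17) = -6 + 2*15 = -6 + 30 = 24)
(J - 92)*j(-11) = (24 - 92)*(4 + (-11)**(3/2)) = -68*(4 - 11*I*sqrt(11)) = -272 + 748*I*sqrt(11)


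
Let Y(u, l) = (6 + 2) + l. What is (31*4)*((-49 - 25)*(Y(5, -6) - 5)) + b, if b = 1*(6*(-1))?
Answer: 27522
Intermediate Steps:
Y(u, l) = 8 + l
b = -6 (b = 1*(-6) = -6)
(31*4)*((-49 - 25)*(Y(5, -6) - 5)) + b = (31*4)*((-49 - 25)*((8 - 6) - 5)) - 6 = 124*(-74*(2 - 5)) - 6 = 124*(-74*(-3)) - 6 = 124*222 - 6 = 27528 - 6 = 27522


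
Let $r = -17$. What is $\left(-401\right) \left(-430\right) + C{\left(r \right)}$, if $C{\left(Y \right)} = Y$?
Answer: $172413$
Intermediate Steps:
$\left(-401\right) \left(-430\right) + C{\left(r \right)} = \left(-401\right) \left(-430\right) - 17 = 172430 - 17 = 172413$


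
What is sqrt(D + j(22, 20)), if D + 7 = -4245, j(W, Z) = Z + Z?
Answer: 18*I*sqrt(13) ≈ 64.9*I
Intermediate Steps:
j(W, Z) = 2*Z
D = -4252 (D = -7 - 4245 = -4252)
sqrt(D + j(22, 20)) = sqrt(-4252 + 2*20) = sqrt(-4252 + 40) = sqrt(-4212) = 18*I*sqrt(13)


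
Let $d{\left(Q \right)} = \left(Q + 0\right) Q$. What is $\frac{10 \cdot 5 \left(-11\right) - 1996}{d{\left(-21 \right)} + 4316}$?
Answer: $- \frac{38}{71} \approx -0.53521$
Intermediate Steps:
$d{\left(Q \right)} = Q^{2}$ ($d{\left(Q \right)} = Q Q = Q^{2}$)
$\frac{10 \cdot 5 \left(-11\right) - 1996}{d{\left(-21 \right)} + 4316} = \frac{10 \cdot 5 \left(-11\right) - 1996}{\left(-21\right)^{2} + 4316} = \frac{50 \left(-11\right) - 1996}{441 + 4316} = \frac{-550 - 1996}{4757} = \left(-2546\right) \frac{1}{4757} = - \frac{38}{71}$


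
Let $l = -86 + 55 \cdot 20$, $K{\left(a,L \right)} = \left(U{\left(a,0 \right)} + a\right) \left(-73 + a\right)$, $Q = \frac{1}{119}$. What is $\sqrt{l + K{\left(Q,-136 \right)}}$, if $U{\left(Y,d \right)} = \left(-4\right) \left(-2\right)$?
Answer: $\frac{2 \sqrt{1520374}}{119} \approx 20.723$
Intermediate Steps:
$U{\left(Y,d \right)} = 8$
$Q = \frac{1}{119} \approx 0.0084034$
$K{\left(a,L \right)} = \left(-73 + a\right) \left(8 + a\right)$ ($K{\left(a,L \right)} = \left(8 + a\right) \left(-73 + a\right) = \left(-73 + a\right) \left(8 + a\right)$)
$l = 1014$ ($l = -86 + 1100 = 1014$)
$\sqrt{l + K{\left(Q,-136 \right)}} = \sqrt{1014 - \left(\frac{69561}{119} - \frac{1}{14161}\right)} = \sqrt{1014 - \frac{8277758}{14161}} = \sqrt{\frac{6081496}{14161}} = \frac{2 \sqrt{1520374}}{119}$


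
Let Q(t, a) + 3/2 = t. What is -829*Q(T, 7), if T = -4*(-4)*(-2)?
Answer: 55543/2 ≈ 27772.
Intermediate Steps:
T = -32 (T = 16*(-2) = -32)
Q(t, a) = -3/2 + t
-829*Q(T, 7) = -829*(-3/2 - 32) = -829*(-67/2) = 55543/2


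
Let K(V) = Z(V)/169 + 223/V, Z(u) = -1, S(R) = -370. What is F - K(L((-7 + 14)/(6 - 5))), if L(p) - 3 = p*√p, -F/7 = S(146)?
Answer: 146308535/56446 - 1561*√7/334 ≈ 2579.6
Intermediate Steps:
F = 2590 (F = -7*(-370) = 2590)
L(p) = 3 + p^(3/2) (L(p) = 3 + p*√p = 3 + p^(3/2))
K(V) = -1/169 + 223/V
F - K(L((-7 + 14)/(6 - 5))) = 2590 - (37687 - (3 + ((-7 + 14)/(6 - 5))^(3/2)))/(169*(3 + ((-7 + 14)/(6 - 5))^(3/2))) = 2590 - (37687 - (3 + (7/1)^(3/2)))/(169*(3 + (7/1)^(3/2))) = 2590 - (37687 - (3 + (7*1)^(3/2)))/(169*(3 + (7*1)^(3/2))) = 2590 - (37687 - (3 + 7^(3/2)))/(169*(3 + 7^(3/2))) = 2590 - (37687 - (3 + 7*√7))/(169*(3 + 7*√7)) = 2590 - (37687 + (-3 - 7*√7))/(169*(3 + 7*√7)) = 2590 - (37684 - 7*√7)/(169*(3 + 7*√7))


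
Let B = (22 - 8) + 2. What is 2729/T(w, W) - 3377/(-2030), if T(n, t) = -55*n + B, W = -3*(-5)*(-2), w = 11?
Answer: -3550817/1195670 ≈ -2.9697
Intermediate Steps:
B = 16 (B = 14 + 2 = 16)
W = -30 (W = 15*(-2) = -30)
T(n, t) = 16 - 55*n (T(n, t) = -55*n + 16 = 16 - 55*n)
2729/T(w, W) - 3377/(-2030) = 2729/(16 - 55*11) - 3377/(-2030) = 2729/(16 - 605) - 3377*(-1/2030) = 2729/(-589) + 3377/2030 = 2729*(-1/589) + 3377/2030 = -2729/589 + 3377/2030 = -3550817/1195670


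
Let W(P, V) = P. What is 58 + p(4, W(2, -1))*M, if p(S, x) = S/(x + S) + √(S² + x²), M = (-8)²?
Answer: 302/3 + 128*√5 ≈ 386.88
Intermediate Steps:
M = 64
p(S, x) = √(S² + x²) + S/(S + x) (p(S, x) = S/(S + x) + √(S² + x²) = √(S² + x²) + S/(S + x))
58 + p(4, W(2, -1))*M = 58 + ((4 + 4*√(4² + 2²) + 2*√(4² + 2²))/(4 + 2))*64 = 58 + ((4 + 4*√(16 + 4) + 2*√(16 + 4))/6)*64 = 58 + ((4 + 4*√20 + 2*√20)/6)*64 = 58 + ((4 + 4*(2*√5) + 2*(2*√5))/6)*64 = 58 + ((4 + 8*√5 + 4*√5)/6)*64 = 58 + ((4 + 12*√5)/6)*64 = 58 + (⅔ + 2*√5)*64 = 58 + (128/3 + 128*√5) = 302/3 + 128*√5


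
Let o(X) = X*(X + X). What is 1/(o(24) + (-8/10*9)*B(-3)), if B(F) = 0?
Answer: 1/1152 ≈ 0.00086806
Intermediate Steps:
o(X) = 2*X**2 (o(X) = X*(2*X) = 2*X**2)
1/(o(24) + (-8/10*9)*B(-3)) = 1/(2*24**2 + (-8/10*9)*0) = 1/(2*576 + (-8*1/10*9)*0) = 1/(1152 - 4/5*9*0) = 1/(1152 - 36/5*0) = 1/(1152 + 0) = 1/1152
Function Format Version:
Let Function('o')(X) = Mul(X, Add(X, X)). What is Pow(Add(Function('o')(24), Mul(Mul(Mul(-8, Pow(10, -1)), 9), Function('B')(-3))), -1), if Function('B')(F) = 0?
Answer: Rational(1, 1152) ≈ 0.00086806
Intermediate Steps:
Function('o')(X) = Mul(2, Pow(X, 2)) (Function('o')(X) = Mul(X, Mul(2, X)) = Mul(2, Pow(X, 2)))
Pow(Add(Function('o')(24), Mul(Mul(Mul(-8, Pow(10, -1)), 9), Function('B')(-3))), -1) = Pow(Add(Mul(2, Pow(24, 2)), Mul(Mul(Mul(-8, Pow(10, -1)), 9), 0)), -1) = Pow(Add(Mul(2, 576), Mul(Mul(Mul(-8, Rational(1, 10)), 9), 0)), -1) = Pow(Add(1152, Mul(Mul(Rational(-4, 5), 9), 0)), -1) = Pow(Add(1152, Mul(Rational(-36, 5), 0)), -1) = Pow(Add(1152, 0), -1) = Pow(1152, -1) = Rational(1, 1152)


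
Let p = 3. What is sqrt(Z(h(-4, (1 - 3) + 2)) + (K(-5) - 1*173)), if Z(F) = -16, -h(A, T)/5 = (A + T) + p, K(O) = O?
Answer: I*sqrt(194) ≈ 13.928*I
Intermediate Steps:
h(A, T) = -15 - 5*A - 5*T (h(A, T) = -5*((A + T) + 3) = -5*(3 + A + T) = -15 - 5*A - 5*T)
sqrt(Z(h(-4, (1 - 3) + 2)) + (K(-5) - 1*173)) = sqrt(-16 + (-5 - 1*173)) = sqrt(-16 + (-5 - 173)) = sqrt(-16 - 178) = sqrt(-194) = I*sqrt(194)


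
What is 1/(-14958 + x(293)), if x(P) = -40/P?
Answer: -293/4382734 ≈ -6.6853e-5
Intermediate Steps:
1/(-14958 + x(293)) = 1/(-14958 - 40/293) = 1/(-4382734/293) = -293/4382734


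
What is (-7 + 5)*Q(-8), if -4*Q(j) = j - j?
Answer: 0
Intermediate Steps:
Q(j) = 0 (Q(j) = -(j - j)/4 = -¼*0 = 0)
(-7 + 5)*Q(-8) = (-7 + 5)*0 = -2*0 = 0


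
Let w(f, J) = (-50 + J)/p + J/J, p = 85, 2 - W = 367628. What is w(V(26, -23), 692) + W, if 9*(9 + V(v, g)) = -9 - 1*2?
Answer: -31247483/85 ≈ -3.6762e+5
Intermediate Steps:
W = -367626 (W = 2 - 1*367628 = 2 - 367628 = -367626)
V(v, g) = -92/9 (V(v, g) = -9 + (-9 - 1*2)/9 = -9 + (-9 - 2)/9 = -9 + (⅑)*(-11) = -9 - 11/9 = -92/9)
w(f, J) = 7/17 + J/85 (w(f, J) = (-50 + J)/85 + J/J = (-50 + J)*(1/85) + 1 = (-10/17 + J/85) + 1 = 7/17 + J/85)
w(V(26, -23), 692) + W = (7/17 + (1/85)*692) - 367626 = (7/17 + 692/85) - 367626 = 727/85 - 367626 = -31247483/85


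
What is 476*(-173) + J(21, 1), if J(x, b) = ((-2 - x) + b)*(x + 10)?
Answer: -83030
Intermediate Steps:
J(x, b) = (10 + x)*(-2 + b - x) (J(x, b) = (-2 + b - x)*(10 + x) = (10 + x)*(-2 + b - x))
476*(-173) + J(21, 1) = 476*(-173) + (-20 - 1*21**2 - 12*21 + 10*1 + 1*21) = -82348 + (-20 - 1*441 - 252 + 10 + 21) = -82348 + (-20 - 441 - 252 + 10 + 21) = -82348 - 682 = -83030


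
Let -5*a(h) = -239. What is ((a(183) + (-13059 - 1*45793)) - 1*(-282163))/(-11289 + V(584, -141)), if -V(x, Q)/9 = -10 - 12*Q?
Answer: -1116794/132135 ≈ -8.4519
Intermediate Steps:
a(h) = 239/5 (a(h) = -⅕*(-239) = 239/5)
V(x, Q) = 90 + 108*Q (V(x, Q) = -9*(-10 - 12*Q) = 90 + 108*Q)
((a(183) + (-13059 - 1*45793)) - 1*(-282163))/(-11289 + V(584, -141)) = ((239/5 + (-13059 - 1*45793)) - 1*(-282163))/(-11289 + (90 + 108*(-141))) = ((239/5 + (-13059 - 45793)) + 282163)/(-11289 + (90 - 15228)) = ((239/5 - 58852) + 282163)/(-11289 - 15138) = (-294021/5 + 282163)/(-26427) = (1116794/5)*(-1/26427) = -1116794/132135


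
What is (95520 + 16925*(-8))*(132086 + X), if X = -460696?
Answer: 13104966800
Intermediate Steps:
(95520 + 16925*(-8))*(132086 + X) = (95520 + 16925*(-8))*(132086 - 460696) = (95520 - 135400)*(-328610) = -39880*(-328610) = 13104966800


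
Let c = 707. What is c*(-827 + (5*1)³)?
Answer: -496314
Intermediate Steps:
c*(-827 + (5*1)³) = 707*(-827 + (5*1)³) = 707*(-827 + 5³) = 707*(-827 + 125) = 707*(-702) = -496314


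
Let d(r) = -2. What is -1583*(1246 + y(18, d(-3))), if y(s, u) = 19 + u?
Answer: -1999329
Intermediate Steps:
-1583*(1246 + y(18, d(-3))) = -1583*(1246 + (19 - 2)) = -1583*(1246 + 17) = -1583*1263 = -1999329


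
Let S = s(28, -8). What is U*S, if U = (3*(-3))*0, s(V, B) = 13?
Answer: 0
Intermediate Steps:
S = 13
U = 0 (U = -9*0 = 0)
U*S = 0*13 = 0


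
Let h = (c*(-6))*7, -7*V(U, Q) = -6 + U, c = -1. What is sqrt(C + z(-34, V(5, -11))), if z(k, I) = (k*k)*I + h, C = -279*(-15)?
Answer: sqrt(215215)/7 ≈ 66.273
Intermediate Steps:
V(U, Q) = 6/7 - U/7 (V(U, Q) = -(-6 + U)/7 = 6/7 - U/7)
C = 4185
h = 42 (h = -1*(-6)*7 = 6*7 = 42)
z(k, I) = 42 + I*k**2 (z(k, I) = (k*k)*I + 42 = k**2*I + 42 = I*k**2 + 42 = 42 + I*k**2)
sqrt(C + z(-34, V(5, -11))) = sqrt(4185 + (42 + (6/7 - 1/7*5)*(-34)**2)) = sqrt(4185 + (42 + (6/7 - 5/7)*1156)) = sqrt(4185 + (42 + (1/7)*1156)) = sqrt(4185 + (42 + 1156/7)) = sqrt(4185 + 1450/7) = sqrt(30745/7) = sqrt(215215)/7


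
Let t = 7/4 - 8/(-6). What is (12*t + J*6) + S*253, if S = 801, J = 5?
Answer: 202720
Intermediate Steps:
t = 37/12 (t = 7*(¼) - 8*(-⅙) = 7/4 + 4/3 = 37/12 ≈ 3.0833)
(12*t + J*6) + S*253 = (12*(37/12) + 5*6) + 801*253 = (37 + 30) + 202653 = 67 + 202653 = 202720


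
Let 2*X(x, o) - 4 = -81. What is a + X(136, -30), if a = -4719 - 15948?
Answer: -41411/2 ≈ -20706.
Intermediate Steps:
X(x, o) = -77/2 (X(x, o) = 2 + (½)*(-81) = 2 - 81/2 = -77/2)
a = -20667
a + X(136, -30) = -20667 - 77/2 = -41411/2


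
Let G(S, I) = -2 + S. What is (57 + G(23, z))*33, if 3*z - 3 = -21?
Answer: 2574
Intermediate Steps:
z = -6 (z = 1 + (1/3)*(-21) = 1 - 7 = -6)
(57 + G(23, z))*33 = (57 + (-2 + 23))*33 = (57 + 21)*33 = 78*33 = 2574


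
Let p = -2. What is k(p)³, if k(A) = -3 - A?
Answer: -1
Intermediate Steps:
k(p)³ = (-3 - 1*(-2))³ = (-3 + 2)³ = (-1)³ = -1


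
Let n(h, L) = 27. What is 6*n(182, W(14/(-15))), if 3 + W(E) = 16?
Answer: 162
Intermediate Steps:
W(E) = 13 (W(E) = -3 + 16 = 13)
6*n(182, W(14/(-15))) = 6*27 = 162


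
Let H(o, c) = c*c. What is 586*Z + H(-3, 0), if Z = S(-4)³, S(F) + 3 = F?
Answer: -200998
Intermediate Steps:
H(o, c) = c²
S(F) = -3 + F
Z = -343 (Z = (-3 - 4)³ = (-7)³ = -343)
586*Z + H(-3, 0) = 586*(-343) + 0² = -200998 + 0 = -200998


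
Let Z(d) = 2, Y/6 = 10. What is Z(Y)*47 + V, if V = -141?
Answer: -47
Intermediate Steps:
Y = 60 (Y = 6*10 = 60)
Z(Y)*47 + V = 2*47 - 141 = 94 - 141 = -47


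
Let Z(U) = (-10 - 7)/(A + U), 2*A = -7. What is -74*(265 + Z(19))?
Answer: -605394/31 ≈ -19529.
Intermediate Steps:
A = -7/2 (A = (½)*(-7) = -7/2 ≈ -3.5000)
Z(U) = -17/(-7/2 + U) (Z(U) = (-10 - 7)/(-7/2 + U) = -17/(-7/2 + U))
-74*(265 + Z(19)) = -74*(265 - 34/(-7 + 2*19)) = -74*(265 - 34/(-7 + 38)) = -74*(265 - 34/31) = -74*8181/31 = -605394/31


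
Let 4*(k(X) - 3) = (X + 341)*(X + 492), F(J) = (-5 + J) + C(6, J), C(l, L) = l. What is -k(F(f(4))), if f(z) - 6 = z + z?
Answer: -45126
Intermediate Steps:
f(z) = 6 + 2*z (f(z) = 6 + (z + z) = 6 + 2*z)
F(J) = 1 + J (F(J) = (-5 + J) + 6 = 1 + J)
k(X) = 3 + (341 + X)*(492 + X)/4 (k(X) = 3 + ((X + 341)*(X + 492))/4 = 3 + ((341 + X)*(492 + X))/4 = 3 + (341 + X)*(492 + X)/4)
-k(F(f(4))) = -(41946 + (1 + (6 + 2*4))²/4 + 833*(1 + (6 + 2*4))/4) = -(41946 + (1 + (6 + 8))²/4 + 833*(1 + (6 + 8))/4) = -(41946 + (1 + 14)²/4 + 833*(1 + 14)/4) = -(41946 + (¼)*15² + (833/4)*15) = -(41946 + (¼)*225 + 12495/4) = -(41946 + 225/4 + 12495/4) = -1*45126 = -45126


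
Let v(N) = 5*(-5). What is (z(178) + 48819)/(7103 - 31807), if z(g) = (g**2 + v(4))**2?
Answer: -250585275/6176 ≈ -40574.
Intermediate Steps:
v(N) = -25
z(g) = (-25 + g**2)**2 (z(g) = (g**2 - 25)**2 = (-25 + g**2)**2)
(z(178) + 48819)/(7103 - 31807) = ((-25 + 178**2)**2 + 48819)/(7103 - 31807) = ((-25 + 31684)**2 + 48819)/(-24704) = (31659**2 + 48819)*(-1/24704) = (1002292281 + 48819)*(-1/24704) = 1002341100*(-1/24704) = -250585275/6176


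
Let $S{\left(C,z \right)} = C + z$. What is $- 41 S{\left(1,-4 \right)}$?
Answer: $123$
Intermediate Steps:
$- 41 S{\left(1,-4 \right)} = - 41 \left(1 - 4\right) = \left(-41\right) \left(-3\right) = 123$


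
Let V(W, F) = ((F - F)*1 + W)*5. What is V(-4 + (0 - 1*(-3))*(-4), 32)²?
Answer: 6400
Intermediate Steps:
V(W, F) = 5*W (V(W, F) = (0*1 + W)*5 = (0 + W)*5 = W*5 = 5*W)
V(-4 + (0 - 1*(-3))*(-4), 32)² = (5*(-4 + (0 - 1*(-3))*(-4)))² = (5*(-4 + (0 + 3)*(-4)))² = (5*(-4 + 3*(-4)))² = (5*(-4 - 12))² = (5*(-16))² = (-80)² = 6400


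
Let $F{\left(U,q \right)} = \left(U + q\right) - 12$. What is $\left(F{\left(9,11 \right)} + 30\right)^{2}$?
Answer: $1444$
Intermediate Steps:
$F{\left(U,q \right)} = -12 + U + q$
$\left(F{\left(9,11 \right)} + 30\right)^{2} = \left(\left(-12 + 9 + 11\right) + 30\right)^{2} = \left(8 + 30\right)^{2} = 38^{2} = 1444$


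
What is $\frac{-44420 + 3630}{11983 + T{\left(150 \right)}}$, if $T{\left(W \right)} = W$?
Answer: $- \frac{40790}{12133} \approx -3.3619$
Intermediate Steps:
$\frac{-44420 + 3630}{11983 + T{\left(150 \right)}} = \frac{-44420 + 3630}{11983 + 150} = - \frac{40790}{12133}$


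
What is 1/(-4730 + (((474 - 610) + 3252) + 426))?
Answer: -1/1188 ≈ -0.00084175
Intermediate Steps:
1/(-4730 + (((474 - 610) + 3252) + 426)) = 1/(-4730 + ((-136 + 3252) + 426)) = 1/(-4730 + (3116 + 426)) = 1/(-4730 + 3542) = 1/(-1188) = -1/1188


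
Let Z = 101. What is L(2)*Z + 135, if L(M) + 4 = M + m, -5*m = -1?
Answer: -234/5 ≈ -46.800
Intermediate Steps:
m = 1/5 (m = -1/5*(-1) = 1/5 ≈ 0.20000)
L(M) = -19/5 + M (L(M) = -4 + (M + 1/5) = -4 + (1/5 + M) = -19/5 + M)
L(2)*Z + 135 = (-19/5 + 2)*101 + 135 = -9/5*101 + 135 = -909/5 + 135 = -234/5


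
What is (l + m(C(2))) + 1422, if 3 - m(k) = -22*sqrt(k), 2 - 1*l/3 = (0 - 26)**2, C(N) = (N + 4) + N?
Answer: -597 + 44*sqrt(2) ≈ -534.77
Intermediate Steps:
C(N) = 4 + 2*N (C(N) = (4 + N) + N = 4 + 2*N)
l = -2022 (l = 6 - 3*(0 - 26)**2 = 6 - 3*(-26)**2 = 6 - 3*676 = 6 - 2028 = -2022)
m(k) = 3 + 22*sqrt(k) (m(k) = 3 - (-22)*sqrt(k) = 3 + 22*sqrt(k))
(l + m(C(2))) + 1422 = (-2022 + (3 + 22*sqrt(4 + 2*2))) + 1422 = (-2022 + (3 + 22*sqrt(4 + 4))) + 1422 = (-2022 + (3 + 22*sqrt(8))) + 1422 = (-2022 + (3 + 22*(2*sqrt(2)))) + 1422 = (-2022 + (3 + 44*sqrt(2))) + 1422 = (-2019 + 44*sqrt(2)) + 1422 = -597 + 44*sqrt(2)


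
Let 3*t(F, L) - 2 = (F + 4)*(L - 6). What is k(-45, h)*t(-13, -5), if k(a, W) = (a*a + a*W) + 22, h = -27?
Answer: 329462/3 ≈ 1.0982e+5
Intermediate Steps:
t(F, L) = ⅔ + (-6 + L)*(4 + F)/3 (t(F, L) = ⅔ + ((F + 4)*(L - 6))/3 = ⅔ + ((4 + F)*(-6 + L))/3 = ⅔ + ((-6 + L)*(4 + F))/3 = ⅔ + (-6 + L)*(4 + F)/3)
k(a, W) = 22 + a² + W*a (k(a, W) = (a² + W*a) + 22 = 22 + a² + W*a)
k(-45, h)*t(-13, -5) = (22 + (-45)² - 27*(-45))*(-22/3 - 2*(-13) + (4/3)*(-5) + (⅓)*(-13)*(-5)) = (22 + 2025 + 1215)*(-22/3 + 26 - 20/3 + 65/3) = 3262*(101/3) = 329462/3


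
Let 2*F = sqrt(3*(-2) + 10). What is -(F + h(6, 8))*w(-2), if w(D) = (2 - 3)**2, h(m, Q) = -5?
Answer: 4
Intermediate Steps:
w(D) = 1 (w(D) = (-1)**2 = 1)
F = 1 (F = sqrt(3*(-2) + 10)/2 = sqrt(-6 + 10)/2 = sqrt(4)/2 = (1/2)*2 = 1)
-(F + h(6, 8))*w(-2) = -(1 - 5) = -(-4) = -1*(-4) = 4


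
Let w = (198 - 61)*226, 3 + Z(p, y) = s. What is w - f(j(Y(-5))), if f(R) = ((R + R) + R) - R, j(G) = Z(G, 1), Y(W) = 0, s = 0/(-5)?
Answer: 30968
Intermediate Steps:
s = 0 (s = 0*(-⅕) = 0)
Z(p, y) = -3 (Z(p, y) = -3 + 0 = -3)
j(G) = -3
f(R) = 2*R (f(R) = (2*R + R) - R = 3*R - R = 2*R)
w = 30962 (w = 137*226 = 30962)
w - f(j(Y(-5))) = 30962 - 2*(-3) = 30962 - 1*(-6) = 30962 + 6 = 30968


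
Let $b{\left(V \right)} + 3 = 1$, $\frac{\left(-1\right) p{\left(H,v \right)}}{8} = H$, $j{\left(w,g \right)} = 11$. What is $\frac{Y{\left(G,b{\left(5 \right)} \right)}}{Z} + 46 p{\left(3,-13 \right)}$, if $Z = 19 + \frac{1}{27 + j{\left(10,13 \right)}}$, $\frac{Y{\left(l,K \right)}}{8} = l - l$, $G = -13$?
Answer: $-1104$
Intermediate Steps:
$p{\left(H,v \right)} = - 8 H$
$b{\left(V \right)} = -2$ ($b{\left(V \right)} = -3 + 1 = -2$)
$Y{\left(l,K \right)} = 0$ ($Y{\left(l,K \right)} = 8 \left(l - l\right) = 8 \cdot 0 = 0$)
$Z = \frac{723}{38}$ ($Z = 19 + \frac{1}{27 + 11} = 19 + \frac{1}{38} = \frac{723}{38} \approx 19.026$)
$\frac{Y{\left(G,b{\left(5 \right)} \right)}}{Z} + 46 p{\left(3,-13 \right)} = \frac{0}{\frac{723}{38}} + 46 \left(\left(-8\right) 3\right) = 0 \cdot \frac{38}{723} + 46 \left(-24\right) = 0 - 1104 = -1104$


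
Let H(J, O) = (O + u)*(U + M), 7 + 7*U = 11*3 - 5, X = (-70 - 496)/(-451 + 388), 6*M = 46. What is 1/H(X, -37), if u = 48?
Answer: 3/352 ≈ 0.0085227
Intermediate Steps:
M = 23/3 (M = (1/6)*46 = 23/3 ≈ 7.6667)
X = 566/63 (X = -566/(-63) = -566*(-1/63) = 566/63 ≈ 8.9841)
U = 3 (U = -1 + (11*3 - 5)/7 = -1 + (33 - 5)/7 = -1 + (1/7)*28 = -1 + 4 = 3)
H(J, O) = 512 + 32*O/3 (H(J, O) = (O + 48)*(3 + 23/3) = (48 + O)*(32/3) = 512 + 32*O/3)
1/H(X, -37) = 1/(512 + (32/3)*(-37)) = 1/(512 - 1184/3) = 1/(352/3) = 3/352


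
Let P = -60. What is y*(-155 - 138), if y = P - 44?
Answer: 30472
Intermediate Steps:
y = -104 (y = -60 - 44 = -104)
y*(-155 - 138) = -104*(-155 - 138) = -104*(-293) = 30472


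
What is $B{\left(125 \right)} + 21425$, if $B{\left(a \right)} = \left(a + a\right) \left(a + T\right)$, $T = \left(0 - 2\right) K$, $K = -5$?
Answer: $55175$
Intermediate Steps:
$T = 10$ ($T = \left(0 - 2\right) \left(-5\right) = \left(-2\right) \left(-5\right) = 10$)
$B{\left(a \right)} = 2 a \left(10 + a\right)$ ($B{\left(a \right)} = \left(a + a\right) \left(a + 10\right) = 2 a \left(10 + a\right)$)
$B{\left(125 \right)} + 21425 = 2 \cdot 125 \left(10 + 125\right) + 21425 = 2 \cdot 125 \cdot 135 + 21425 = 33750 + 21425 = 55175$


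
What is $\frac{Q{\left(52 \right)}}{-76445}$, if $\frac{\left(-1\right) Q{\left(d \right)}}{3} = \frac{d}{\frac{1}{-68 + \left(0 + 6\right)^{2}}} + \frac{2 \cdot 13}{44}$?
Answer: $- \frac{21957}{336358} \approx -0.065279$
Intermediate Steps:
$Q{\left(d \right)} = - \frac{39}{22} + 96 d$ ($Q{\left(d \right)} = - 3 \left(\frac{d}{\frac{1}{-68 + \left(0 + 6\right)^{2}}} + \frac{2 \cdot 13}{44}\right) = - 3 \left(\frac{d}{\frac{1}{-68 + 6^{2}}} + 26 \cdot \frac{1}{44}\right) = - 3 \left(\frac{d}{\frac{1}{-68 + 36}} + \frac{13}{22}\right) = - 3 \left(\frac{d}{\frac{1}{-32}} + \frac{13}{22}\right) = - 3 \left(\frac{d}{- \frac{1}{32}} + \frac{13}{22}\right) = - 3 \left(d \left(-32\right) + \frac{13}{22}\right) = - 3 \left(- 32 d + \frac{13}{22}\right) = - 3 \left(\frac{13}{22} - 32 d\right) = - \frac{39}{22} + 96 d$)
$\frac{Q{\left(52 \right)}}{-76445} = \frac{- \frac{39}{22} + 96 \cdot 52}{-76445} = \left(- \frac{39}{22} + 4992\right) \left(- \frac{1}{76445}\right) = \frac{109785}{22} \left(- \frac{1}{76445}\right) = - \frac{21957}{336358}$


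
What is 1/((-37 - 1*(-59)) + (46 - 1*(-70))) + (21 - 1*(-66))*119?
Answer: 1428715/138 ≈ 10353.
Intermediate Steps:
1/((-37 - 1*(-59)) + (46 - 1*(-70))) + (21 - 1*(-66))*119 = 1/((-37 + 59) + (46 + 70)) + (21 + 66)*119 = 1/(22 + 116) + 87*119 = 1/138 + 10353 = 1428715/138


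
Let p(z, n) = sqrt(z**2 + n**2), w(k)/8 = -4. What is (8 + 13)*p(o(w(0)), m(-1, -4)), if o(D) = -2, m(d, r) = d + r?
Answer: 21*sqrt(29) ≈ 113.09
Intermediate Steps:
w(k) = -32 (w(k) = 8*(-4) = -32)
p(z, n) = sqrt(n**2 + z**2)
(8 + 13)*p(o(w(0)), m(-1, -4)) = (8 + 13)*sqrt((-1 - 4)**2 + (-2)**2) = 21*sqrt((-5)**2 + 4) = 21*sqrt(25 + 4) = 21*sqrt(29)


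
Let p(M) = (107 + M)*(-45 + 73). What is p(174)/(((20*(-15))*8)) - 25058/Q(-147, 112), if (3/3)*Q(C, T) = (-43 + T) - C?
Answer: -644153/5400 ≈ -119.29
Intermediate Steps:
Q(C, T) = -43 + T - C (Q(C, T) = (-43 + T) - C = -43 + T - C)
p(M) = 2996 + 28*M (p(M) = (107 + M)*28 = 2996 + 28*M)
p(174)/(((20*(-15))*8)) - 25058/Q(-147, 112) = (2996 + 28*174)/(((20*(-15))*8)) - 25058/(-43 + 112 - 1*(-147)) = (2996 + 4872)/((-300*8)) - 25058/(-43 + 112 + 147) = 7868/(-2400) - 25058/216 = 7868*(-1/2400) - 25058*1/216 = -1967/600 - 12529/108 = -644153/5400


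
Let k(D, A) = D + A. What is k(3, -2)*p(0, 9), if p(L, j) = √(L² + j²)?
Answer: 9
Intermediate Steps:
k(D, A) = A + D
k(3, -2)*p(0, 9) = (-2 + 3)*√(0² + 9²) = 1*√(0 + 81) = 1*√81 = 1*9 = 9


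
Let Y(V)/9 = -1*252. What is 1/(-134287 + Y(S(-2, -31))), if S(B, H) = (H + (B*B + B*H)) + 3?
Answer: -1/136555 ≈ -7.3231e-6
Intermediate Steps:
S(B, H) = 3 + H + B² + B*H (S(B, H) = (H + (B² + B*H)) + 3 = (H + B² + B*H) + 3 = 3 + H + B² + B*H)
Y(V) = -2268 (Y(V) = 9*(-1*252) = 9*(-252) = -2268)
1/(-134287 + Y(S(-2, -31))) = 1/(-134287 - 2268) = 1/(-136555) = -1/136555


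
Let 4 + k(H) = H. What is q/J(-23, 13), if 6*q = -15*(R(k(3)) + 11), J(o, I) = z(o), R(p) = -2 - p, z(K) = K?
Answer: 25/23 ≈ 1.0870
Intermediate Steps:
k(H) = -4 + H
J(o, I) = o
q = -25 (q = (-15*((-2 - (-4 + 3)) + 11))/6 = (-15*((-2 - 1*(-1)) + 11))/6 = (-15*((-2 + 1) + 11))/6 = (-15*(-1 + 11))/6 = (-15*10)/6 = (1/6)*(-150) = -25)
q/J(-23, 13) = -25/(-23) = -25*(-1/23) = 25/23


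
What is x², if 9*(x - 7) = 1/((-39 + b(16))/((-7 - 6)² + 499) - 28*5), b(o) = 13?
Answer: 8681066713225/177204795849 ≈ 48.989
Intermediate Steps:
x = 2946365/420957 (x = 7 + 1/(9*((-39 + 13)/((-7 - 6)² + 499) - 28*5)) = 7 + 1/(9*(-26/((-13)² + 499) - 140)) = 7 + 1/(9*(-26/(169 + 499) - 140)) = 7 + 1/(9*(-26/668 - 140)) = 7 + 1/(9*(-26*1/668 - 140)) = 7 + 1/(9*(-13/334 - 140)) = 7 + 1/(9*(-46773/334)) = 7 + (⅑)*(-334/46773) = 7 - 334/420957 = 2946365/420957 ≈ 6.9992)
x² = (2946365/420957)² = 8681066713225/177204795849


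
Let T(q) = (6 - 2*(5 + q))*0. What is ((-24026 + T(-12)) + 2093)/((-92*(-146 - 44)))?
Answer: -21933/17480 ≈ -1.2547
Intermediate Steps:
T(q) = 0 (T(q) = (6 + (-10 - 2*q))*0 = (-4 - 2*q)*0 = 0)
((-24026 + T(-12)) + 2093)/((-92*(-146 - 44))) = ((-24026 + 0) + 2093)/((-92*(-146 - 44))) = (-24026 + 2093)/((-92*(-190))) = -21933/17480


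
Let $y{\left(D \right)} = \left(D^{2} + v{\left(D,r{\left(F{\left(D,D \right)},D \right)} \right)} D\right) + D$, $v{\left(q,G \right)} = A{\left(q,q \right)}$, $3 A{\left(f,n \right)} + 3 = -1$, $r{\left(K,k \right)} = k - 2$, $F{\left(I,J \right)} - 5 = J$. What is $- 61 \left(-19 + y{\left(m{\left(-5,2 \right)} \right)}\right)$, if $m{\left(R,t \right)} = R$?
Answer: $- \frac{1403}{3} \approx -467.67$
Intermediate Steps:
$F{\left(I,J \right)} = 5 + J$
$r{\left(K,k \right)} = -2 + k$
$A{\left(f,n \right)} = - \frac{4}{3}$ ($A{\left(f,n \right)} = -1 + \frac{1}{3} \left(-1\right) = -1 - \frac{1}{3} = - \frac{4}{3}$)
$v{\left(q,G \right)} = - \frac{4}{3}$
$y{\left(D \right)} = D^{2} - \frac{D}{3}$ ($y{\left(D \right)} = \left(D^{2} - \frac{4 D}{3}\right) + D = D^{2} - \frac{D}{3}$)
$- 61 \left(-19 + y{\left(m{\left(-5,2 \right)} \right)}\right) = - 61 \left(-19 - 5 \left(- \frac{1}{3} - 5\right)\right) = - 61 \left(-19 - - \frac{80}{3}\right) = - 61 \left(-19 + \frac{80}{3}\right) = \left(-61\right) \frac{23}{3} = - \frac{1403}{3}$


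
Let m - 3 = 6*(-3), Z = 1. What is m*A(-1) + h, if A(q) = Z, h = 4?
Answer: -11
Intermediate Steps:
A(q) = 1
m = -15 (m = 3 + 6*(-3) = 3 - 18 = -15)
m*A(-1) + h = -15*1 + 4 = -15 + 4 = -11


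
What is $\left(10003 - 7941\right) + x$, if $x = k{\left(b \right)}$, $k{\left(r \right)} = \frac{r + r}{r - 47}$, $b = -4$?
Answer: $\frac{105170}{51} \approx 2062.2$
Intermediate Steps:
$k{\left(r \right)} = \frac{2 r}{-47 + r}$
$x = \frac{8}{51}$ ($x = 2 \left(-4\right) \frac{1}{-47 - 4} = 2 \left(-4\right) \frac{1}{-51} = 2 \left(-4\right) \left(- \frac{1}{51}\right) = \frac{8}{51} \approx 0.15686$)
$\left(10003 - 7941\right) + x = \left(10003 - 7941\right) + \frac{8}{51} = 2062 + \frac{8}{51} = \frac{105170}{51}$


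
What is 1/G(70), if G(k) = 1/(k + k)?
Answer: 140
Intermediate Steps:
G(k) = 1/(2*k)
1/G(70) = 1/((½)/70) = 1/((½)*(1/70)) = 1/(1/140) = 140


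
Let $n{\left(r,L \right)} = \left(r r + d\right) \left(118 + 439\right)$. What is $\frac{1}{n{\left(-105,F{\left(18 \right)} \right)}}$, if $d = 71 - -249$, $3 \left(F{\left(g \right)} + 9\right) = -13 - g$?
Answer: $\frac{1}{6319165} \approx 1.5825 \cdot 10^{-7}$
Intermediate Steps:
$F{\left(g \right)} = - \frac{40}{3} - \frac{g}{3}$ ($F{\left(g \right)} = -9 + \frac{-13 - g}{3} = -9 - \left(\frac{13}{3} + \frac{g}{3}\right) = - \frac{40}{3} - \frac{g}{3}$)
$d = 320$ ($d = 71 + 249 = 320$)
$n{\left(r,L \right)} = 178240 + 557 r^{2}$ ($n{\left(r,L \right)} = \left(r r + 320\right) \left(118 + 439\right) = \left(r^{2} + 320\right) 557 = \left(320 + r^{2}\right) 557 = 178240 + 557 r^{2}$)
$\frac{1}{n{\left(-105,F{\left(18 \right)} \right)}} = \frac{1}{178240 + 557 \left(-105\right)^{2}} = \frac{1}{178240 + 557 \cdot 11025} = \frac{1}{178240 + 6140925} = \frac{1}{6319165}$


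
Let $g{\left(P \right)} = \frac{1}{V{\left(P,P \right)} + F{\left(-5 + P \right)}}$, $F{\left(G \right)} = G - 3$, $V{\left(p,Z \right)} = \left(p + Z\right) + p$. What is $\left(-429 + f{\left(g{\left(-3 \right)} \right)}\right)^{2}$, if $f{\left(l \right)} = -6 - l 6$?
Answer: $\frac{18896409}{100} \approx 1.8896 \cdot 10^{5}$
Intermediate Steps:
$V{\left(p,Z \right)} = Z + 2 p$ ($V{\left(p,Z \right)} = \left(Z + p\right) + p = Z + 2 p$)
$F{\left(G \right)} = -3 + G$
$g{\left(P \right)} = \frac{1}{-8 + 4 P}$ ($g{\left(P \right)} = \frac{1}{\left(P + 2 P\right) + \left(-3 + \left(-5 + P\right)\right)} = \frac{1}{3 P + \left(-8 + P\right)} = \frac{1}{-8 + 4 P}$)
$f{\left(l \right)} = -6 - 6 l$
$\left(-429 + f{\left(g{\left(-3 \right)} \right)}\right)^{2} = \left(-429 - \left(6 + 6 \frac{1}{4 \left(-2 - 3\right)}\right)\right)^{2} = \left(-429 - \left(6 + 6 \frac{1}{4 \left(-5\right)}\right)\right)^{2} = \left(-429 - \left(6 + 6 \cdot \frac{1}{4} \left(- \frac{1}{5}\right)\right)\right)^{2} = \left(-429 - \frac{57}{10}\right)^{2} = \left(- \frac{4347}{10}\right)^{2} = \frac{18896409}{100}$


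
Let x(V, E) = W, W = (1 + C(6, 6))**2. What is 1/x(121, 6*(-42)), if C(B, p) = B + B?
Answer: 1/169 ≈ 0.0059172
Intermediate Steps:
C(B, p) = 2*B
W = 169 (W = (1 + 2*6)**2 = (1 + 12)**2 = 13**2 = 169)
x(V, E) = 169
1/x(121, 6*(-42)) = 1/169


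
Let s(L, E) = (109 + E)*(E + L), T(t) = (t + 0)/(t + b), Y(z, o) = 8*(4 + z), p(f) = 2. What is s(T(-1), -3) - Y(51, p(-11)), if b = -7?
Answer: -2979/4 ≈ -744.75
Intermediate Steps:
Y(z, o) = 32 + 8*z
T(t) = t/(-7 + t) (T(t) = (t + 0)/(t - 7) = t/(-7 + t))
s(T(-1), -3) - Y(51, p(-11)) = ((-3)² + 109*(-3) + 109*(-1/(-7 - 1)) - (-3)/(-7 - 1)) - (32 + 8*51) = (9 - 327 + 109*(-1/(-8)) - (-3)/(-8)) - (32 + 408) = (9 - 327 + 109*(-1*(-⅛)) - (-3)*(-1)/8) - 1*440 = (9 - 327 + 109*(⅛) - 3*⅛) - 440 = (9 - 327 + 109/8 - 3/8) - 440 = -1219/4 - 440 = -2979/4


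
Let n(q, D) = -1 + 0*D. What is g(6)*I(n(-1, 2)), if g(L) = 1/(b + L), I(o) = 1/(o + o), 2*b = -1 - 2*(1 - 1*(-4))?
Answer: -1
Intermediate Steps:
b = -11/2 (b = (-1 - 2*(1 - 1*(-4)))/2 = (-1 - 2*(1 + 4))/2 = (-1 - 2*5)/2 = (-1 - 10)/2 = (½)*(-11) = -11/2 ≈ -5.5000)
n(q, D) = -1 (n(q, D) = -1 + 0 = -1)
I(o) = 1/(2*o)
g(L) = 1/(-11/2 + L)
g(6)*I(n(-1, 2)) = (2/(-11 + 2*6))*((½)/(-1)) = (2/(-11 + 12))*((½)*(-1)) = (2/1)*(-½) = (2*1)*(-½) = 2*(-½) = -1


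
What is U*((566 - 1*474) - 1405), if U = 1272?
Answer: -1670136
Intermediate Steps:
U*((566 - 1*474) - 1405) = 1272*((566 - 1*474) - 1405) = 1272*((566 - 474) - 1405) = 1272*(92 - 1405) = 1272*(-1313) = -1670136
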